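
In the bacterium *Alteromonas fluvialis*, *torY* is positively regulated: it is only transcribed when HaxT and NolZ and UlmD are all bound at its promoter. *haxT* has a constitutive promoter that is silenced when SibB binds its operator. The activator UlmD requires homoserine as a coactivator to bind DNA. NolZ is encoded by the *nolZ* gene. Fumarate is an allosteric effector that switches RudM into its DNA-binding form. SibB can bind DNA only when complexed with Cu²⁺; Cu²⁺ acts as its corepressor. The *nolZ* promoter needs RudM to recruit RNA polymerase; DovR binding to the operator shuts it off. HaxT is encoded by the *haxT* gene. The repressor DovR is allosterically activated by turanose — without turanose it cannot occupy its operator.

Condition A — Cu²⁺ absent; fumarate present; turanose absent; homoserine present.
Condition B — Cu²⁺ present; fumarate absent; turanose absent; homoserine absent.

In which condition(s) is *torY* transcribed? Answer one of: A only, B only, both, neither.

Condition A:
Cu²⁺ is absent, so SibB is inactive.
With no repressor bound, *haxT* is transcribed.
So HaxT is produced and active.
Fumarate is present, so RudM is active.
Turanose is absent, so DovR is inactive.
No repressor is bound and RudM is active, so *nolZ* is transcribed.
So NolZ is produced and active.
Homoserine is present, so UlmD is active.
No repressor is bound and HaxT and NolZ and UlmD are active, so *torY* is transcribed.
→ *torY* is ON in A.
Condition B:
Cu²⁺ is present, so SibB is active.
With repressor SibB bound, *haxT* is not transcribed.
So HaxT is not produced.
Fumarate is absent, so RudM is inactive.
Turanose is absent, so DovR is inactive.
Required activator RudM is absent, so *nolZ* is not transcribed.
So NolZ is not produced.
Homoserine is absent, so UlmD is inactive.
Required activator HaxT is absent, so *torY* is not transcribed.
→ *torY* is OFF in B.

A only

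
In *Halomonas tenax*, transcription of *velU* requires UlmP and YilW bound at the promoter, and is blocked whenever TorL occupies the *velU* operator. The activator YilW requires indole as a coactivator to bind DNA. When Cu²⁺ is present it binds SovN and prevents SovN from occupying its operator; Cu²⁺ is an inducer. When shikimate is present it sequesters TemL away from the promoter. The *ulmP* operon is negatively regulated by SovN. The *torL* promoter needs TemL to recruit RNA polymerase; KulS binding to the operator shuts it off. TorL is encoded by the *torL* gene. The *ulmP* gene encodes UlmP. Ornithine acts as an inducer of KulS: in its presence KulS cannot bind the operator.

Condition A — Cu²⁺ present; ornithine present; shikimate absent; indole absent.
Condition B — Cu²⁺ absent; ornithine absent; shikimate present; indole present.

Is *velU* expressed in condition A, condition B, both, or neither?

Condition A:
Cu²⁺ is present, so SovN is inactive.
With no repressor bound, *ulmP* is transcribed.
So UlmP is produced and active.
Ornithine is present, so KulS is inactive.
Shikimate is absent, so TemL is active.
No repressor is bound and TemL is active, so *torL* is transcribed.
So TorL is produced and active.
Indole is absent, so YilW is inactive.
With repressor TorL bound, *velU* is not transcribed.
→ *velU* is OFF in A.
Condition B:
Cu²⁺ is absent, so SovN is active.
With repressor SovN bound, *ulmP* is not transcribed.
So UlmP is not produced.
Ornithine is absent, so KulS is active.
Shikimate is present, so TemL is inactive.
With repressor KulS bound, *torL* is not transcribed.
So TorL is not produced.
Indole is present, so YilW is active.
Required activator UlmP is absent, so *velU* is not transcribed.
→ *velU* is OFF in B.

neither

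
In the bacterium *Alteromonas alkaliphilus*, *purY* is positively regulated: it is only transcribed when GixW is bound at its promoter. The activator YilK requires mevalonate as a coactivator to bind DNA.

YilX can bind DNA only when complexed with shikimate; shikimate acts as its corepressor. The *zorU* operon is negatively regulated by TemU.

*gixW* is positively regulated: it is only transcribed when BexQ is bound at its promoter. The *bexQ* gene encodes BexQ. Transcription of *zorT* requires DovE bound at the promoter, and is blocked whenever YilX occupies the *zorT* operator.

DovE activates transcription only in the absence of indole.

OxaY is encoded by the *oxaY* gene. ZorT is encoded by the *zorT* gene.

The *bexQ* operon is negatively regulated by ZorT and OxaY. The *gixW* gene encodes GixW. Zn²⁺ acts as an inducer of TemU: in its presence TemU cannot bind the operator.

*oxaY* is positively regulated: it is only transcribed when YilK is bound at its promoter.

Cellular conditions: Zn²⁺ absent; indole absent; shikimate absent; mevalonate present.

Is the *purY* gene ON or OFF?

OFF

Indole is absent, so DovE is active.
Shikimate is absent, so YilX is inactive.
No repressor is bound and DovE is active, so *zorT* is transcribed.
So ZorT is produced and active.
Mevalonate is present, so YilK is active.
No repressor is bound and YilK is active, so *oxaY* is transcribed.
So OxaY is produced and active.
With repressor ZorT bound, *bexQ* is not transcribed.
So BexQ is not produced.
Required activator BexQ is absent, so *gixW* is not transcribed.
So GixW is not produced.
Required activator GixW is absent, so *purY* is not transcribed.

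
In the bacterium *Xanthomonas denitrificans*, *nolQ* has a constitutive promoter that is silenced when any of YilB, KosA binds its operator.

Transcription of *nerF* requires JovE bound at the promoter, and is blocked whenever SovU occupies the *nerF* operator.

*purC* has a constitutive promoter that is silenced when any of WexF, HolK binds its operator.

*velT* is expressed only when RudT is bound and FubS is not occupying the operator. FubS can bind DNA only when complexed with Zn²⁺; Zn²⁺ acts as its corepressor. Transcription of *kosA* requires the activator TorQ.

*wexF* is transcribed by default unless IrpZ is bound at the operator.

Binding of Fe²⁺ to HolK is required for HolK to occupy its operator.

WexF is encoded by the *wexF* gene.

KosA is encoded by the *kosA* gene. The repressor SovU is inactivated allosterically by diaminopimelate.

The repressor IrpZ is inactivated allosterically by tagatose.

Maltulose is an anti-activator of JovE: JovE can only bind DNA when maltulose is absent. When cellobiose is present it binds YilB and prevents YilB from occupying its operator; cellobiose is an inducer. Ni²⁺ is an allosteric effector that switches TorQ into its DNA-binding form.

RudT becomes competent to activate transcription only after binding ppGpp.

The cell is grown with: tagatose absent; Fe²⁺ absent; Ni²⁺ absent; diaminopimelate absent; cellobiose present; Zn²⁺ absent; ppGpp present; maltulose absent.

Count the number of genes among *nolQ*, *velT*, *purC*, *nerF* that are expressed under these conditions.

Cellobiose is present, so YilB is inactive.
Ni²⁺ is absent, so TorQ is inactive.
Required activator TorQ is absent, so *kosA* is not transcribed.
So KosA is not produced.
With no repressor bound, *nolQ* is transcribed.
→ *nolQ* is ON.
ppGpp is present, so RudT is active.
Zn²⁺ is absent, so FubS is inactive.
No repressor is bound and RudT is active, so *velT* is transcribed.
→ *velT* is ON.
Tagatose is absent, so IrpZ is active.
With repressor IrpZ bound, *wexF* is not transcribed.
So WexF is not produced.
Fe²⁺ is absent, so HolK is inactive.
With no repressor bound, *purC* is transcribed.
→ *purC* is ON.
Maltulose is absent, so JovE is active.
Diaminopimelate is absent, so SovU is active.
With repressor SovU bound, *nerF* is not transcribed.
→ *nerF* is OFF.
3 of the 4 genes are transcribed.

3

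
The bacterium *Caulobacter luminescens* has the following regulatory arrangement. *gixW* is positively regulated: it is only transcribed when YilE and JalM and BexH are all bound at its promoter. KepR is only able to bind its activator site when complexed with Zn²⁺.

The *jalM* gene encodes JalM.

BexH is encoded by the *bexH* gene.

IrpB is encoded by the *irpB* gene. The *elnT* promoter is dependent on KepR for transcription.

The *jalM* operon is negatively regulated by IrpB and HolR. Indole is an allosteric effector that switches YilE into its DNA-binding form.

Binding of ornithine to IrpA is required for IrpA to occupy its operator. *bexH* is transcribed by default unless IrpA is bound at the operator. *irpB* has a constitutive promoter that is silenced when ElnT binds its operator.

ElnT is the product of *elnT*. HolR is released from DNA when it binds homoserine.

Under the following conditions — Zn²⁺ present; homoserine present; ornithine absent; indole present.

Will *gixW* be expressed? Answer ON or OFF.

ON

Indole is present, so YilE is active.
Zn²⁺ is present, so KepR is active.
No repressor is bound and KepR is active, so *elnT* is transcribed.
So ElnT is produced and active.
With repressor ElnT bound, *irpB* is not transcribed.
So IrpB is not produced.
Homoserine is present, so HolR is inactive.
With no repressor bound, *jalM* is transcribed.
So JalM is produced and active.
Ornithine is absent, so IrpA is inactive.
With no repressor bound, *bexH* is transcribed.
So BexH is produced and active.
No repressor is bound and YilE and JalM and BexH are active, so *gixW* is transcribed.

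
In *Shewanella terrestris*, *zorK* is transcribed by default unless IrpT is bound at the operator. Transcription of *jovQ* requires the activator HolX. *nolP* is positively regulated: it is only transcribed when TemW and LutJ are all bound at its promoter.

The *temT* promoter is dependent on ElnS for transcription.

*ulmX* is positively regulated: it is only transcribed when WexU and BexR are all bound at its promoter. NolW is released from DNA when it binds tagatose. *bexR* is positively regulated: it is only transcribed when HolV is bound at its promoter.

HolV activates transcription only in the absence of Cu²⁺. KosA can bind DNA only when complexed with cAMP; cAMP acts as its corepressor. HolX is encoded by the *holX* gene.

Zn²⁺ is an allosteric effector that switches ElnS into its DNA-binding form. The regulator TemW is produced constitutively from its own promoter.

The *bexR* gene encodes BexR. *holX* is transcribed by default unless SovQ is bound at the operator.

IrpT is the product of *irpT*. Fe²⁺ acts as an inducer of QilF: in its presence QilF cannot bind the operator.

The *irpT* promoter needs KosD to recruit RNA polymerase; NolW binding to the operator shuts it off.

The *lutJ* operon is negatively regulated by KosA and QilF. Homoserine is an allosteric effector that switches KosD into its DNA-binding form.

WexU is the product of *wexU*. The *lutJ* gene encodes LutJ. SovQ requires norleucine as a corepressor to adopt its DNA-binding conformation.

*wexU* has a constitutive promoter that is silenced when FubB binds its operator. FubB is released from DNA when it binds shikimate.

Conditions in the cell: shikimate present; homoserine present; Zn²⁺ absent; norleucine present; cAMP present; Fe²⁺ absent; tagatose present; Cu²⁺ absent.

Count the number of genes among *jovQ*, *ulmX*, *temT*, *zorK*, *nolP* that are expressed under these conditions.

Norleucine is present, so SovQ is active.
With repressor SovQ bound, *holX* is not transcribed.
So HolX is not produced.
Required activator HolX is absent, so *jovQ* is not transcribed.
→ *jovQ* is OFF.
Shikimate is present, so FubB is inactive.
With no repressor bound, *wexU* is transcribed.
So WexU is produced and active.
Cu²⁺ is absent, so HolV is active.
No repressor is bound and HolV is active, so *bexR* is transcribed.
So BexR is produced and active.
No repressor is bound and WexU and BexR are active, so *ulmX* is transcribed.
→ *ulmX* is ON.
Zn²⁺ is absent, so ElnS is inactive.
Required activator ElnS is absent, so *temT* is not transcribed.
→ *temT* is OFF.
Homoserine is present, so KosD is active.
Tagatose is present, so NolW is inactive.
No repressor is bound and KosD is active, so *irpT* is transcribed.
So IrpT is produced and active.
With repressor IrpT bound, *zorK* is not transcribed.
→ *zorK* is OFF.
TemW is produced constitutively and is active.
cAMP is present, so KosA is active.
Fe²⁺ is absent, so QilF is active.
With repressor KosA bound, *lutJ* is not transcribed.
So LutJ is not produced.
Required activator LutJ is absent, so *nolP* is not transcribed.
→ *nolP* is OFF.
1 of the 5 genes is transcribed.

1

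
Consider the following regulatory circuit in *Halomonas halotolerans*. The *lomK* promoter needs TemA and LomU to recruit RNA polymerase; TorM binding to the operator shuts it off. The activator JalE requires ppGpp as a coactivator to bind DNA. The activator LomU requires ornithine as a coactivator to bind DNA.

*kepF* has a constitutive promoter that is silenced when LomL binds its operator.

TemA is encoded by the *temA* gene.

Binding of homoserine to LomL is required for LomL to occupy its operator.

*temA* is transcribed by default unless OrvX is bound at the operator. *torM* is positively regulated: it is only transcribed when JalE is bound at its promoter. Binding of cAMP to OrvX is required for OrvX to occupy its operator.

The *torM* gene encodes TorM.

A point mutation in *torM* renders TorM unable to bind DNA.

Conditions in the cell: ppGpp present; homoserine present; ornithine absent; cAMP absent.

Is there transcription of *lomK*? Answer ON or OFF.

OFF

TorM is non-functional in this strain, so it has no effect.
cAMP is absent, so OrvX is inactive.
With no repressor bound, *temA* is transcribed.
So TemA is produced and active.
Ornithine is absent, so LomU is inactive.
Required activator LomU is absent, so *lomK* is not transcribed.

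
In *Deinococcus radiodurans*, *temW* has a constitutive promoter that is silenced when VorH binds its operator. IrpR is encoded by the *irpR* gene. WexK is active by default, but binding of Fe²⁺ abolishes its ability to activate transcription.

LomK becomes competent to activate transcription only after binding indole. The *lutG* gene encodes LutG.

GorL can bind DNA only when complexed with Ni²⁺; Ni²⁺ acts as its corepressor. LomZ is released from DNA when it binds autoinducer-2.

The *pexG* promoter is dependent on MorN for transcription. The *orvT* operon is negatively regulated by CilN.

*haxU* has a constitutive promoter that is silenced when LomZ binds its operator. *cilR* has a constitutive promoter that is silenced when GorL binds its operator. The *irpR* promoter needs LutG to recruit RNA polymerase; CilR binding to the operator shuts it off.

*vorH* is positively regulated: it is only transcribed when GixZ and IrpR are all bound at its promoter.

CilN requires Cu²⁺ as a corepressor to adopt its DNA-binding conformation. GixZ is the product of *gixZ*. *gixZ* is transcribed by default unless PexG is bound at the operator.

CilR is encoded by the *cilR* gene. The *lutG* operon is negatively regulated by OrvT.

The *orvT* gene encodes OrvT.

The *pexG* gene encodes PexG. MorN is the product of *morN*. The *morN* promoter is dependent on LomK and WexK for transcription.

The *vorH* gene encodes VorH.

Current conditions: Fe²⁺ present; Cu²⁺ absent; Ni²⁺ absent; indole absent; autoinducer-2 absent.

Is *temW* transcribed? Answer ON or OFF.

ON

Indole is absent, so LomK is inactive.
Fe²⁺ is present, so WexK is inactive.
Required activator LomK is absent, so *morN* is not transcribed.
So MorN is not produced.
Required activator MorN is absent, so *pexG* is not transcribed.
So PexG is not produced.
With no repressor bound, *gixZ* is transcribed.
So GixZ is produced and active.
Cu²⁺ is absent, so CilN is inactive.
With no repressor bound, *orvT* is transcribed.
So OrvT is produced and active.
With repressor OrvT bound, *lutG* is not transcribed.
So LutG is not produced.
Ni²⁺ is absent, so GorL is inactive.
With no repressor bound, *cilR* is transcribed.
So CilR is produced and active.
With repressor CilR bound, *irpR* is not transcribed.
So IrpR is not produced.
Required activator IrpR is absent, so *vorH* is not transcribed.
So VorH is not produced.
With no repressor bound, *temW* is transcribed.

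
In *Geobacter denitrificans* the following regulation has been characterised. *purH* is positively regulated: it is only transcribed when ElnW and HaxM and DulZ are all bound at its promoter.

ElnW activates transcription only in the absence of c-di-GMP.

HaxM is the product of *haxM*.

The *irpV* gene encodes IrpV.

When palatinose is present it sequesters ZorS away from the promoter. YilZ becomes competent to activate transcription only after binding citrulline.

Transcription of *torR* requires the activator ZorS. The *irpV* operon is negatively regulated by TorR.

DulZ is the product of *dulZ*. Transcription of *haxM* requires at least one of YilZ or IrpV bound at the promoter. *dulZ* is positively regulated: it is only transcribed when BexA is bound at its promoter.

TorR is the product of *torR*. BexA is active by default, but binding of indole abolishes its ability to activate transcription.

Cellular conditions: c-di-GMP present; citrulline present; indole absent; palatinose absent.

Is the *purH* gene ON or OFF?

c-di-GMP is present, so ElnW is inactive.
Citrulline is present, so YilZ is active.
Palatinose is absent, so ZorS is active.
No repressor is bound and ZorS is active, so *torR* is transcribed.
So TorR is produced and active.
With repressor TorR bound, *irpV* is not transcribed.
So IrpV is not produced.
Activator YilZ is present, so *haxM* is transcribed.
So HaxM is produced and active.
Indole is absent, so BexA is active.
No repressor is bound and BexA is active, so *dulZ* is transcribed.
So DulZ is produced and active.
Required activator ElnW is absent, so *purH* is not transcribed.

OFF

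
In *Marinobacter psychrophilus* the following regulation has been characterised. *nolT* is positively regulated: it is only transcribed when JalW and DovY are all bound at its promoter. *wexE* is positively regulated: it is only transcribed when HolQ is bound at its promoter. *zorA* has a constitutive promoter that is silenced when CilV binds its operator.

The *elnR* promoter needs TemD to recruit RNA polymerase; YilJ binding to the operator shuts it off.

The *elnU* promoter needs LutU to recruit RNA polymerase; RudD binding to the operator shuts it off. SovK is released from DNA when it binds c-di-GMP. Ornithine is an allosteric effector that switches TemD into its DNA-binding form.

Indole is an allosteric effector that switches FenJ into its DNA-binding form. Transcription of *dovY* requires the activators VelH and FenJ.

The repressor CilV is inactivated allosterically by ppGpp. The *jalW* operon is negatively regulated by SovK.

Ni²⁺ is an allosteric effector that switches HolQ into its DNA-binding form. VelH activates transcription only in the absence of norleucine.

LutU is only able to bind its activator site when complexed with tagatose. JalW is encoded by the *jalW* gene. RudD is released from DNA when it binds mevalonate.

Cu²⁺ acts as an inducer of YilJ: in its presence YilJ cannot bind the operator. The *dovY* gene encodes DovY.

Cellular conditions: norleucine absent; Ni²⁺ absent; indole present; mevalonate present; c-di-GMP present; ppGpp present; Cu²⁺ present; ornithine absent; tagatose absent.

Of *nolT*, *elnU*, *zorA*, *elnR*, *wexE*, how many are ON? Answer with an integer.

2

c-di-GMP is present, so SovK is inactive.
With no repressor bound, *jalW* is transcribed.
So JalW is produced and active.
Norleucine is absent, so VelH is active.
Indole is present, so FenJ is active.
No repressor is bound and VelH and FenJ are active, so *dovY* is transcribed.
So DovY is produced and active.
No repressor is bound and JalW and DovY are active, so *nolT* is transcribed.
→ *nolT* is ON.
Mevalonate is present, so RudD is inactive.
Tagatose is absent, so LutU is inactive.
Required activator LutU is absent, so *elnU* is not transcribed.
→ *elnU* is OFF.
ppGpp is present, so CilV is inactive.
With no repressor bound, *zorA* is transcribed.
→ *zorA* is ON.
Cu²⁺ is present, so YilJ is inactive.
Ornithine is absent, so TemD is inactive.
Required activator TemD is absent, so *elnR* is not transcribed.
→ *elnR* is OFF.
Ni²⁺ is absent, so HolQ is inactive.
Required activator HolQ is absent, so *wexE* is not transcribed.
→ *wexE* is OFF.
2 of the 5 genes are transcribed.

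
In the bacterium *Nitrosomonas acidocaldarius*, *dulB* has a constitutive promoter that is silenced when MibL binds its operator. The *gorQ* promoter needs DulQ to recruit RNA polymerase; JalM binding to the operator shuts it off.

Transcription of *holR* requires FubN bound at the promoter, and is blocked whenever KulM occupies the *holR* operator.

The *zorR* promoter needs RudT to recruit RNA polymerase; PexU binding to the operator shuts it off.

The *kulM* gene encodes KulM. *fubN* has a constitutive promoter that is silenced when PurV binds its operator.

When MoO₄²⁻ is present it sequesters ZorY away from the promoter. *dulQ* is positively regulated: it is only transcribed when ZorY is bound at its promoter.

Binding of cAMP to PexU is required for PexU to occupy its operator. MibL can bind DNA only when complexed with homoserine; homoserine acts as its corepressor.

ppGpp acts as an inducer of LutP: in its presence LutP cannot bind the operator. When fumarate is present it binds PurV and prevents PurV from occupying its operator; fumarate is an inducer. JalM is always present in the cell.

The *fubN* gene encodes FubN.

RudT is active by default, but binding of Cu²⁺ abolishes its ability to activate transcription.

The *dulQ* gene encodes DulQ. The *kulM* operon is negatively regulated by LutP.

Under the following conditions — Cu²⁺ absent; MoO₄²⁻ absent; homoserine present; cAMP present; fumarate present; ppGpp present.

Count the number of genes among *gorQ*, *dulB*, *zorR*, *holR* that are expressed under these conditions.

MoO₄²⁻ is absent, so ZorY is active.
No repressor is bound and ZorY is active, so *dulQ* is transcribed.
So DulQ is produced and active.
JalM is produced constitutively and is active.
With repressor JalM bound, *gorQ* is not transcribed.
→ *gorQ* is OFF.
Homoserine is present, so MibL is active.
With repressor MibL bound, *dulB* is not transcribed.
→ *dulB* is OFF.
Cu²⁺ is absent, so RudT is active.
cAMP is present, so PexU is active.
With repressor PexU bound, *zorR* is not transcribed.
→ *zorR* is OFF.
Fumarate is present, so PurV is inactive.
With no repressor bound, *fubN* is transcribed.
So FubN is produced and active.
ppGpp is present, so LutP is inactive.
With no repressor bound, *kulM* is transcribed.
So KulM is produced and active.
With repressor KulM bound, *holR* is not transcribed.
→ *holR* is OFF.
0 of the 4 genes are transcribed.

0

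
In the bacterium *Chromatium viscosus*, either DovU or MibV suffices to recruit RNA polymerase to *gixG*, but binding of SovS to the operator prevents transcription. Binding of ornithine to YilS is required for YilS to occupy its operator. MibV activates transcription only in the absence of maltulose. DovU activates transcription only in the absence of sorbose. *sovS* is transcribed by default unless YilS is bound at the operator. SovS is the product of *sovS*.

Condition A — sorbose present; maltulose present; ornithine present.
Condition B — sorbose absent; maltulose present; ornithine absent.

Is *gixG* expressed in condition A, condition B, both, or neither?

Condition A:
Sorbose is present, so DovU is inactive.
Maltulose is present, so MibV is inactive.
Ornithine is present, so YilS is active.
With repressor YilS bound, *sovS* is not transcribed.
So SovS is not produced.
No activator is available at the *gixG* promoter, so *gixG* is not transcribed.
→ *gixG* is OFF in A.
Condition B:
Sorbose is absent, so DovU is active.
Maltulose is present, so MibV is inactive.
Ornithine is absent, so YilS is inactive.
With no repressor bound, *sovS* is transcribed.
So SovS is produced and active.
With repressor SovS bound, *gixG* is not transcribed.
→ *gixG* is OFF in B.

neither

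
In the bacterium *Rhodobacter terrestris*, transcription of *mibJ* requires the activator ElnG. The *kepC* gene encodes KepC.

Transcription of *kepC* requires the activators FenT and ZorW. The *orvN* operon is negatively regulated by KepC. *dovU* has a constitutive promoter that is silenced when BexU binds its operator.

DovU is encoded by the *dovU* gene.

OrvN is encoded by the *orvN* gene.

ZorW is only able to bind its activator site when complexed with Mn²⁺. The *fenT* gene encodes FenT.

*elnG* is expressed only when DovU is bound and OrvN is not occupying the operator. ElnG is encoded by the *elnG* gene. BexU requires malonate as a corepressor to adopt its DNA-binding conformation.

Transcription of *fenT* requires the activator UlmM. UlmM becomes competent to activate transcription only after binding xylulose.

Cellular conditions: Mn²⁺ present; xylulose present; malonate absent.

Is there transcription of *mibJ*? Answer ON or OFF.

Xylulose is present, so UlmM is active.
No repressor is bound and UlmM is active, so *fenT* is transcribed.
So FenT is produced and active.
Mn²⁺ is present, so ZorW is active.
No repressor is bound and FenT and ZorW are active, so *kepC* is transcribed.
So KepC is produced and active.
With repressor KepC bound, *orvN* is not transcribed.
So OrvN is not produced.
Malonate is absent, so BexU is inactive.
With no repressor bound, *dovU* is transcribed.
So DovU is produced and active.
No repressor is bound and DovU is active, so *elnG* is transcribed.
So ElnG is produced and active.
No repressor is bound and ElnG is active, so *mibJ* is transcribed.

ON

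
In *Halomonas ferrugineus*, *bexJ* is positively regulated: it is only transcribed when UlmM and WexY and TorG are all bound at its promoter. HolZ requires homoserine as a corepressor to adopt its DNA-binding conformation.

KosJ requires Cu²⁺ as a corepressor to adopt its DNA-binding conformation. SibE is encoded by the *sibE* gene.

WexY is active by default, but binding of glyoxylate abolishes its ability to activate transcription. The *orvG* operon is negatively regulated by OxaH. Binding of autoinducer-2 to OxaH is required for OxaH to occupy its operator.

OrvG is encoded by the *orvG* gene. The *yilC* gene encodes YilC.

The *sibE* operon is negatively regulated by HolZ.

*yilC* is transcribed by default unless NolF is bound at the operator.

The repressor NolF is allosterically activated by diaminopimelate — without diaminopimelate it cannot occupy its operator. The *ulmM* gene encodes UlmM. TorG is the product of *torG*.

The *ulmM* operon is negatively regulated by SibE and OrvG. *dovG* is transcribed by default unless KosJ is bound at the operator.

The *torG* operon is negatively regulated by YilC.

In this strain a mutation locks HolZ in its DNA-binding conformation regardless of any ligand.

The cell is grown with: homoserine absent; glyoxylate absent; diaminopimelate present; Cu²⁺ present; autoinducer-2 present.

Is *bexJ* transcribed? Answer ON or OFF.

ON

HolZ is constitutively active in this strain.
With repressor HolZ bound, *sibE* is not transcribed.
So SibE is not produced.
Autoinducer-2 is present, so OxaH is active.
With repressor OxaH bound, *orvG* is not transcribed.
So OrvG is not produced.
With no repressor bound, *ulmM* is transcribed.
So UlmM is produced and active.
Glyoxylate is absent, so WexY is active.
Diaminopimelate is present, so NolF is active.
With repressor NolF bound, *yilC* is not transcribed.
So YilC is not produced.
With no repressor bound, *torG* is transcribed.
So TorG is produced and active.
No repressor is bound and UlmM and WexY and TorG are active, so *bexJ* is transcribed.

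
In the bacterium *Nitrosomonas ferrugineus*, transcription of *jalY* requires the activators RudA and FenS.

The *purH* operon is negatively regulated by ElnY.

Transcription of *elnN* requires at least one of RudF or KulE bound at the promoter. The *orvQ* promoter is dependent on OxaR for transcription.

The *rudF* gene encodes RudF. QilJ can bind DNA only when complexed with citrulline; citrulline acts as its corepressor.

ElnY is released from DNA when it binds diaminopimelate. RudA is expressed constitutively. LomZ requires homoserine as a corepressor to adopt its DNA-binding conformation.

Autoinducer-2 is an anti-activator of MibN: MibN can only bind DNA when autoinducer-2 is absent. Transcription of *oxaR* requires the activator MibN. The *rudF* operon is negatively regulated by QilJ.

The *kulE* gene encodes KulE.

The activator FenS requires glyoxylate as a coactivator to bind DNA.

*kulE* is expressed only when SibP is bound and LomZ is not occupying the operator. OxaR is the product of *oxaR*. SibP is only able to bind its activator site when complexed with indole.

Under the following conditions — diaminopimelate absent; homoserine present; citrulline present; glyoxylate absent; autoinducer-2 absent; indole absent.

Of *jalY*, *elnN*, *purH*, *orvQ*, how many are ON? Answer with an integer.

1

RudA is produced constitutively and is active.
Glyoxylate is absent, so FenS is inactive.
Required activator FenS is absent, so *jalY* is not transcribed.
→ *jalY* is OFF.
Citrulline is present, so QilJ is active.
With repressor QilJ bound, *rudF* is not transcribed.
So RudF is not produced.
Indole is absent, so SibP is inactive.
Homoserine is present, so LomZ is active.
With repressor LomZ bound, *kulE* is not transcribed.
So KulE is not produced.
No activator is available at the *elnN* promoter, so *elnN* is not transcribed.
→ *elnN* is OFF.
Diaminopimelate is absent, so ElnY is active.
With repressor ElnY bound, *purH* is not transcribed.
→ *purH* is OFF.
Autoinducer-2 is absent, so MibN is active.
No repressor is bound and MibN is active, so *oxaR* is transcribed.
So OxaR is produced and active.
No repressor is bound and OxaR is active, so *orvQ* is transcribed.
→ *orvQ* is ON.
1 of the 4 genes is transcribed.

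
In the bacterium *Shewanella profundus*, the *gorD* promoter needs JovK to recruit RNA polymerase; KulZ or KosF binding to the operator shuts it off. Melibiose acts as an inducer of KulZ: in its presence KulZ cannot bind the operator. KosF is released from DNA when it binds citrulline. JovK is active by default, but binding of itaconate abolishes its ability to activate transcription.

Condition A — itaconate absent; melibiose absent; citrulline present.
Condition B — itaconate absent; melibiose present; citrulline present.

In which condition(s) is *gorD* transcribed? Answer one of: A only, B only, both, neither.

Condition A:
Itaconate is absent, so JovK is active.
Melibiose is absent, so KulZ is active.
Citrulline is present, so KosF is inactive.
With repressor KulZ bound, *gorD* is not transcribed.
→ *gorD* is OFF in A.
Condition B:
Itaconate is absent, so JovK is active.
Melibiose is present, so KulZ is inactive.
Citrulline is present, so KosF is inactive.
No repressor is bound and JovK is active, so *gorD* is transcribed.
→ *gorD* is ON in B.

B only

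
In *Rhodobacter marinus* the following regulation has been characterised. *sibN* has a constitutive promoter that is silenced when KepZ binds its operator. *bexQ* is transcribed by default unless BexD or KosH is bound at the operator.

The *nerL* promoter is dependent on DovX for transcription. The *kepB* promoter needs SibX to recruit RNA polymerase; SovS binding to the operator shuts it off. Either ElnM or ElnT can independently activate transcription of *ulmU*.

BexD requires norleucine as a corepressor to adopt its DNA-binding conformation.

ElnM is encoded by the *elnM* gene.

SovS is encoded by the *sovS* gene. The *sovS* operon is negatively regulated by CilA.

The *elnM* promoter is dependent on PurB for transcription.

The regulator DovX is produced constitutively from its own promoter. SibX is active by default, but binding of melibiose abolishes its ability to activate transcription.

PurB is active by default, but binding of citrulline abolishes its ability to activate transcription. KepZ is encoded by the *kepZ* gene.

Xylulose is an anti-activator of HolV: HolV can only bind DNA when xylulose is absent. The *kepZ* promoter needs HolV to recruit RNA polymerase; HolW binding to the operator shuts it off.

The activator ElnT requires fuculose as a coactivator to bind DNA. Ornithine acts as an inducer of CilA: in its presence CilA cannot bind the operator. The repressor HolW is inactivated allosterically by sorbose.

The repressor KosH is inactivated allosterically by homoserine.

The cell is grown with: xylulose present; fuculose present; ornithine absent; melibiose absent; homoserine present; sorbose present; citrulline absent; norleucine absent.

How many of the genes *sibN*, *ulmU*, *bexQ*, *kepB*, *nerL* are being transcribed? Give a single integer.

5

Xylulose is present, so HolV is inactive.
Sorbose is present, so HolW is inactive.
Required activator HolV is absent, so *kepZ* is not transcribed.
So KepZ is not produced.
With no repressor bound, *sibN* is transcribed.
→ *sibN* is ON.
Citrulline is absent, so PurB is active.
No repressor is bound and PurB is active, so *elnM* is transcribed.
So ElnM is produced and active.
Fuculose is present, so ElnT is active.
Activator ElnM is present, so *ulmU* is transcribed.
→ *ulmU* is ON.
Norleucine is absent, so BexD is inactive.
Homoserine is present, so KosH is inactive.
With no repressor bound, *bexQ* is transcribed.
→ *bexQ* is ON.
Ornithine is absent, so CilA is active.
With repressor CilA bound, *sovS* is not transcribed.
So SovS is not produced.
Melibiose is absent, so SibX is active.
No repressor is bound and SibX is active, so *kepB* is transcribed.
→ *kepB* is ON.
DovX is produced constitutively and is active.
No repressor is bound and DovX is active, so *nerL* is transcribed.
→ *nerL* is ON.
5 of the 5 genes are transcribed.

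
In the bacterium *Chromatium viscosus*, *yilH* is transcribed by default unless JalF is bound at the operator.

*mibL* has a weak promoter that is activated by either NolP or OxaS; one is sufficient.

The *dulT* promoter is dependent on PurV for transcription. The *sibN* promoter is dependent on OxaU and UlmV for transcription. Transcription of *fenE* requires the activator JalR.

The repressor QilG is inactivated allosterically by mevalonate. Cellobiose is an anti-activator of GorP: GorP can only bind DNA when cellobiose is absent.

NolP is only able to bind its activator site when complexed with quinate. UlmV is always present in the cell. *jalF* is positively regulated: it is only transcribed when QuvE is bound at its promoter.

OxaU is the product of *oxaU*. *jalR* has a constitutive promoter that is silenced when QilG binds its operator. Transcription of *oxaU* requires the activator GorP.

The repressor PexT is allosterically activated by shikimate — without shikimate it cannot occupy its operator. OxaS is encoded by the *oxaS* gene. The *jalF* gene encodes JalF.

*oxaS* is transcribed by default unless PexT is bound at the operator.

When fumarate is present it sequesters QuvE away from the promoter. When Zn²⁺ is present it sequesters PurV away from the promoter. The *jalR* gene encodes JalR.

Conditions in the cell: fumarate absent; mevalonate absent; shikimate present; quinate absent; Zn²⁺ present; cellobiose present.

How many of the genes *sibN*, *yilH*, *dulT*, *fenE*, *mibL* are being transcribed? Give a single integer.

Cellobiose is present, so GorP is inactive.
Required activator GorP is absent, so *oxaU* is not transcribed.
So OxaU is not produced.
UlmV is produced constitutively and is active.
Required activator OxaU is absent, so *sibN* is not transcribed.
→ *sibN* is OFF.
Fumarate is absent, so QuvE is active.
No repressor is bound and QuvE is active, so *jalF* is transcribed.
So JalF is produced and active.
With repressor JalF bound, *yilH* is not transcribed.
→ *yilH* is OFF.
Zn²⁺ is present, so PurV is inactive.
Required activator PurV is absent, so *dulT* is not transcribed.
→ *dulT* is OFF.
Mevalonate is absent, so QilG is active.
With repressor QilG bound, *jalR* is not transcribed.
So JalR is not produced.
Required activator JalR is absent, so *fenE* is not transcribed.
→ *fenE* is OFF.
Quinate is absent, so NolP is inactive.
Shikimate is present, so PexT is active.
With repressor PexT bound, *oxaS* is not transcribed.
So OxaS is not produced.
No activator is available at the *mibL* promoter, so *mibL* is not transcribed.
→ *mibL* is OFF.
0 of the 5 genes are transcribed.

0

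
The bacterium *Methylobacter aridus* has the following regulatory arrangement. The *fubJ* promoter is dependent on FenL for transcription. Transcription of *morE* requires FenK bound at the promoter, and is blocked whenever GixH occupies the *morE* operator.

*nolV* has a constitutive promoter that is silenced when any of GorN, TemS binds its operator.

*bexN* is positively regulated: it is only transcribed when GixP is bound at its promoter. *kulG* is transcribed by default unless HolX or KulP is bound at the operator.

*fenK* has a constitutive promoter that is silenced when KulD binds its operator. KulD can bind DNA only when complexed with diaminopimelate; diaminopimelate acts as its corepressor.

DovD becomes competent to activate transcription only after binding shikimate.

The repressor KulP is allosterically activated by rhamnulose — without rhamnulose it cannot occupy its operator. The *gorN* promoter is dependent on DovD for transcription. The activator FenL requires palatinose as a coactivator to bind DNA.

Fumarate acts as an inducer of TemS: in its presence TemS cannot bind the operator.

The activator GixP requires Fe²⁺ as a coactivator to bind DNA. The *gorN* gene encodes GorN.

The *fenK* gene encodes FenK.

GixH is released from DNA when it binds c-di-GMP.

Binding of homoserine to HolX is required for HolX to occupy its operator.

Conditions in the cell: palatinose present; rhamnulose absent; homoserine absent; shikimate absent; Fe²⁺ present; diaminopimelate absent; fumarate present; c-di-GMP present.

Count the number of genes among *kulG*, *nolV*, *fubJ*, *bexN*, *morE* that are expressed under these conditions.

5

Homoserine is absent, so HolX is inactive.
Rhamnulose is absent, so KulP is inactive.
With no repressor bound, *kulG* is transcribed.
→ *kulG* is ON.
Shikimate is absent, so DovD is inactive.
Required activator DovD is absent, so *gorN* is not transcribed.
So GorN is not produced.
Fumarate is present, so TemS is inactive.
With no repressor bound, *nolV* is transcribed.
→ *nolV* is ON.
Palatinose is present, so FenL is active.
No repressor is bound and FenL is active, so *fubJ* is transcribed.
→ *fubJ* is ON.
Fe²⁺ is present, so GixP is active.
No repressor is bound and GixP is active, so *bexN* is transcribed.
→ *bexN* is ON.
Diaminopimelate is absent, so KulD is inactive.
With no repressor bound, *fenK* is transcribed.
So FenK is produced and active.
c-di-GMP is present, so GixH is inactive.
No repressor is bound and FenK is active, so *morE* is transcribed.
→ *morE* is ON.
5 of the 5 genes are transcribed.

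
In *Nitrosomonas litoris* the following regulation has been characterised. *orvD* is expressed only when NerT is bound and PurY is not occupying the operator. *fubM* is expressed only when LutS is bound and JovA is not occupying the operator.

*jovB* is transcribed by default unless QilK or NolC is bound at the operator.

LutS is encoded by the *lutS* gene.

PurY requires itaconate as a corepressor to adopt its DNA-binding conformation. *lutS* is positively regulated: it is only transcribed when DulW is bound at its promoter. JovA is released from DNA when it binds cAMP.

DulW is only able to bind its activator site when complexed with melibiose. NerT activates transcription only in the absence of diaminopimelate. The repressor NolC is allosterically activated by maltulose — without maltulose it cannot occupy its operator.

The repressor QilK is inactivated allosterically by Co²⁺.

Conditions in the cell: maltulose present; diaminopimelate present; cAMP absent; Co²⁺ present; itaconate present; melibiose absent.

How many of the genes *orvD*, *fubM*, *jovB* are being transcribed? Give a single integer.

0

Diaminopimelate is present, so NerT is inactive.
Itaconate is present, so PurY is active.
With repressor PurY bound, *orvD* is not transcribed.
→ *orvD* is OFF.
cAMP is absent, so JovA is active.
Melibiose is absent, so DulW is inactive.
Required activator DulW is absent, so *lutS* is not transcribed.
So LutS is not produced.
With repressor JovA bound, *fubM* is not transcribed.
→ *fubM* is OFF.
Co²⁺ is present, so QilK is inactive.
Maltulose is present, so NolC is active.
With repressor NolC bound, *jovB* is not transcribed.
→ *jovB* is OFF.
0 of the 3 genes are transcribed.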